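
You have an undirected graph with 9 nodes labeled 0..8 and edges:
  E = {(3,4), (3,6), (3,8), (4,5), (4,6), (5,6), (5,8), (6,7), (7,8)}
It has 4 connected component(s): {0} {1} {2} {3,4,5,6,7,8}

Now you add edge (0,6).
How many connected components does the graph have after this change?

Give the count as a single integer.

Initial component count: 4
Add (0,6): merges two components. Count decreases: 4 -> 3.
New component count: 3

Answer: 3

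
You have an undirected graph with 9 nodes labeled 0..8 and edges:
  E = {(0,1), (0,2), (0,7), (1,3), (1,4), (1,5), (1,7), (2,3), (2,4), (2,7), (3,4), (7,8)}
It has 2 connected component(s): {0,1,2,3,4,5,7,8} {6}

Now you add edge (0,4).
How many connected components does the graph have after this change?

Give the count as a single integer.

Initial component count: 2
Add (0,4): endpoints already in same component. Count unchanged: 2.
New component count: 2

Answer: 2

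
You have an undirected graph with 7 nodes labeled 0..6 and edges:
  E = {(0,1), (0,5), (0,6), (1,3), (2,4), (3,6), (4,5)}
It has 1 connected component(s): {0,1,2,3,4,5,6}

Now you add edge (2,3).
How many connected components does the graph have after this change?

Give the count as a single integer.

Answer: 1

Derivation:
Initial component count: 1
Add (2,3): endpoints already in same component. Count unchanged: 1.
New component count: 1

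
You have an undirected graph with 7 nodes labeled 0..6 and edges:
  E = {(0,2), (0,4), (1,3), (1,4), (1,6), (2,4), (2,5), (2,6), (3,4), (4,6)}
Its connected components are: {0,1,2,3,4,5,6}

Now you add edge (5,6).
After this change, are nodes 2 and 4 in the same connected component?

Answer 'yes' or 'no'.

Initial components: {0,1,2,3,4,5,6}
Adding edge (5,6): both already in same component {0,1,2,3,4,5,6}. No change.
New components: {0,1,2,3,4,5,6}
Are 2 and 4 in the same component? yes

Answer: yes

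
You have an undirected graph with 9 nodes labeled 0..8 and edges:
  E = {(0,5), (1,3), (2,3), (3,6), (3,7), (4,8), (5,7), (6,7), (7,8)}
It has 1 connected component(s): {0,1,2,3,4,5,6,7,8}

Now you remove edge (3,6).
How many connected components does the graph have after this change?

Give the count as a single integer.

Initial component count: 1
Remove (3,6): not a bridge. Count unchanged: 1.
  After removal, components: {0,1,2,3,4,5,6,7,8}
New component count: 1

Answer: 1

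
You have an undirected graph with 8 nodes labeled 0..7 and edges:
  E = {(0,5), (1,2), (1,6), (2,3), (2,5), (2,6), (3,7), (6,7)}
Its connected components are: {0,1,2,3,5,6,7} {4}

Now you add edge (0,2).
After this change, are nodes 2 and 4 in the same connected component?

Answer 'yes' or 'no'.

Answer: no

Derivation:
Initial components: {0,1,2,3,5,6,7} {4}
Adding edge (0,2): both already in same component {0,1,2,3,5,6,7}. No change.
New components: {0,1,2,3,5,6,7} {4}
Are 2 and 4 in the same component? no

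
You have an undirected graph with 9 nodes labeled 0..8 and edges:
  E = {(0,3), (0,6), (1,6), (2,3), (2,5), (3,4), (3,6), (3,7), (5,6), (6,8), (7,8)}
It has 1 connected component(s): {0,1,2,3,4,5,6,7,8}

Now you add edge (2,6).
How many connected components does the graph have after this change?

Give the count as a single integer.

Answer: 1

Derivation:
Initial component count: 1
Add (2,6): endpoints already in same component. Count unchanged: 1.
New component count: 1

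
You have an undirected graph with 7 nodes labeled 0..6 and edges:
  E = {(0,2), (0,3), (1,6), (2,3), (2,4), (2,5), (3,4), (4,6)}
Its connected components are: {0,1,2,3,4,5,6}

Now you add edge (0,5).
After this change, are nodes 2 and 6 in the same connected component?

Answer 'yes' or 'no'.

Answer: yes

Derivation:
Initial components: {0,1,2,3,4,5,6}
Adding edge (0,5): both already in same component {0,1,2,3,4,5,6}. No change.
New components: {0,1,2,3,4,5,6}
Are 2 and 6 in the same component? yes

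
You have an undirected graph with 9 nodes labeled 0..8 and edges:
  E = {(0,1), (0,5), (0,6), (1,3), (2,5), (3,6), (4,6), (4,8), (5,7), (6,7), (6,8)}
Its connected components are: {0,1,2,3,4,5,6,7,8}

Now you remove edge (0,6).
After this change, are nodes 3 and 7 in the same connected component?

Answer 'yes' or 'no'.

Answer: yes

Derivation:
Initial components: {0,1,2,3,4,5,6,7,8}
Removing edge (0,6): not a bridge — component count unchanged at 1.
New components: {0,1,2,3,4,5,6,7,8}
Are 3 and 7 in the same component? yes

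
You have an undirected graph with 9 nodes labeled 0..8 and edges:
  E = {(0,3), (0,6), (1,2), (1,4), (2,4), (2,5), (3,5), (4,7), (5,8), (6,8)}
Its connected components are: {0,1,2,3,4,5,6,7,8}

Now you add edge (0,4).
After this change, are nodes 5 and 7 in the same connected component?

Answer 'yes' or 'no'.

Initial components: {0,1,2,3,4,5,6,7,8}
Adding edge (0,4): both already in same component {0,1,2,3,4,5,6,7,8}. No change.
New components: {0,1,2,3,4,5,6,7,8}
Are 5 and 7 in the same component? yes

Answer: yes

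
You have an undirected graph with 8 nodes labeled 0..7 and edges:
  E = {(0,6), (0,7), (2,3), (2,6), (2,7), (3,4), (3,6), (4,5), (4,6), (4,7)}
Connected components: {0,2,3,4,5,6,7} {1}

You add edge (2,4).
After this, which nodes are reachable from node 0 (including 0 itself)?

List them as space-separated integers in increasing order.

Before: nodes reachable from 0: {0,2,3,4,5,6,7}
Adding (2,4): both endpoints already in same component. Reachability from 0 unchanged.
After: nodes reachable from 0: {0,2,3,4,5,6,7}

Answer: 0 2 3 4 5 6 7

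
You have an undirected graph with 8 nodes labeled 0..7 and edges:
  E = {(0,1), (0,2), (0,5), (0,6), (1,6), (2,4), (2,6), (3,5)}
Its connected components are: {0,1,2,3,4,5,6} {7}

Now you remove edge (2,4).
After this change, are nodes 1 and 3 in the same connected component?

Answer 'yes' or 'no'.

Initial components: {0,1,2,3,4,5,6} {7}
Removing edge (2,4): it was a bridge — component count 2 -> 3.
New components: {0,1,2,3,5,6} {4} {7}
Are 1 and 3 in the same component? yes

Answer: yes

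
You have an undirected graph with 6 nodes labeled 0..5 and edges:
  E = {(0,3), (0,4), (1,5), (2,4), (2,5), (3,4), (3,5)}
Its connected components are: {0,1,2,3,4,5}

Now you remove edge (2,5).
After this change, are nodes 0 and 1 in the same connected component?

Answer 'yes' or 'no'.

Initial components: {0,1,2,3,4,5}
Removing edge (2,5): not a bridge — component count unchanged at 1.
New components: {0,1,2,3,4,5}
Are 0 and 1 in the same component? yes

Answer: yes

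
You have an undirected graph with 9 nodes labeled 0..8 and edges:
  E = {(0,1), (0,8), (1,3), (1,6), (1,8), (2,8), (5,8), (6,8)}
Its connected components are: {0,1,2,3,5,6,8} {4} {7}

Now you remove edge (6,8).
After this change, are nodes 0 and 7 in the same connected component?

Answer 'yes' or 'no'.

Answer: no

Derivation:
Initial components: {0,1,2,3,5,6,8} {4} {7}
Removing edge (6,8): not a bridge — component count unchanged at 3.
New components: {0,1,2,3,5,6,8} {4} {7}
Are 0 and 7 in the same component? no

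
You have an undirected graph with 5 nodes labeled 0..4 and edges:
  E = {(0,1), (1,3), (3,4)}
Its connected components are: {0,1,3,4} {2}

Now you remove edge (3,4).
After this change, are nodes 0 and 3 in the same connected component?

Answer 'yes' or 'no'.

Initial components: {0,1,3,4} {2}
Removing edge (3,4): it was a bridge — component count 2 -> 3.
New components: {0,1,3} {2} {4}
Are 0 and 3 in the same component? yes

Answer: yes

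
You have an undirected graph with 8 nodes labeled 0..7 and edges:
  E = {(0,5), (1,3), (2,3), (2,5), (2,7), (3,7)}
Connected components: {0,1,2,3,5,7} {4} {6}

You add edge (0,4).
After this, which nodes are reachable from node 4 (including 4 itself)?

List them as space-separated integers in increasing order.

Before: nodes reachable from 4: {4}
Adding (0,4): merges 4's component with another. Reachability grows.
After: nodes reachable from 4: {0,1,2,3,4,5,7}

Answer: 0 1 2 3 4 5 7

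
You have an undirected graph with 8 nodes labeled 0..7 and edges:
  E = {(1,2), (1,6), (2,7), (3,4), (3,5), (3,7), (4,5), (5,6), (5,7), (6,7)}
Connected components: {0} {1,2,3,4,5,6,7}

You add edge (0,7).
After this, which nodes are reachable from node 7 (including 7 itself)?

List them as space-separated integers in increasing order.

Before: nodes reachable from 7: {1,2,3,4,5,6,7}
Adding (0,7): merges 7's component with another. Reachability grows.
After: nodes reachable from 7: {0,1,2,3,4,5,6,7}

Answer: 0 1 2 3 4 5 6 7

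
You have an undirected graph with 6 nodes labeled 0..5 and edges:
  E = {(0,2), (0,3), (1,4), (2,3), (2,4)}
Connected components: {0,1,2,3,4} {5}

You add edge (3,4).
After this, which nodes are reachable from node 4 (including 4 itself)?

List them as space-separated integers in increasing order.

Before: nodes reachable from 4: {0,1,2,3,4}
Adding (3,4): both endpoints already in same component. Reachability from 4 unchanged.
After: nodes reachable from 4: {0,1,2,3,4}

Answer: 0 1 2 3 4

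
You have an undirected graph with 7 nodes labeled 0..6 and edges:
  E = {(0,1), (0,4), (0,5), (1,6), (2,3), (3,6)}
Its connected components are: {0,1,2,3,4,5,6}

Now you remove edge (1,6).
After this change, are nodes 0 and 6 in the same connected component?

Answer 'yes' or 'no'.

Answer: no

Derivation:
Initial components: {0,1,2,3,4,5,6}
Removing edge (1,6): it was a bridge — component count 1 -> 2.
New components: {0,1,4,5} {2,3,6}
Are 0 and 6 in the same component? no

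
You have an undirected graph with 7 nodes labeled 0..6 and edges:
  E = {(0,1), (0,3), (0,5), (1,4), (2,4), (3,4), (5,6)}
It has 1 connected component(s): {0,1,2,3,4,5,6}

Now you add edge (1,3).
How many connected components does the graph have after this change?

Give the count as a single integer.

Initial component count: 1
Add (1,3): endpoints already in same component. Count unchanged: 1.
New component count: 1

Answer: 1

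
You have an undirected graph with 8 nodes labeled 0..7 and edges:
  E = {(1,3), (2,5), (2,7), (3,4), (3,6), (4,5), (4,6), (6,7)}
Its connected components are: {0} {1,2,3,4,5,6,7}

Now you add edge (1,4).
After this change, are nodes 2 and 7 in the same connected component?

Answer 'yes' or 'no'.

Initial components: {0} {1,2,3,4,5,6,7}
Adding edge (1,4): both already in same component {1,2,3,4,5,6,7}. No change.
New components: {0} {1,2,3,4,5,6,7}
Are 2 and 7 in the same component? yes

Answer: yes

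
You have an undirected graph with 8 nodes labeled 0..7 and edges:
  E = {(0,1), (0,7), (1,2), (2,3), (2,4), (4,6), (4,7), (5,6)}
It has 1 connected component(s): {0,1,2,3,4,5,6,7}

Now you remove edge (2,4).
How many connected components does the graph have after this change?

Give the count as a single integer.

Initial component count: 1
Remove (2,4): not a bridge. Count unchanged: 1.
  After removal, components: {0,1,2,3,4,5,6,7}
New component count: 1

Answer: 1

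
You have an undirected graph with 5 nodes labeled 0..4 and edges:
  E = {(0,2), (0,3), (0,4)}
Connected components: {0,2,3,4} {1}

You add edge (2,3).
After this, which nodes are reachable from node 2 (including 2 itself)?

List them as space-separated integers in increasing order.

Before: nodes reachable from 2: {0,2,3,4}
Adding (2,3): both endpoints already in same component. Reachability from 2 unchanged.
After: nodes reachable from 2: {0,2,3,4}

Answer: 0 2 3 4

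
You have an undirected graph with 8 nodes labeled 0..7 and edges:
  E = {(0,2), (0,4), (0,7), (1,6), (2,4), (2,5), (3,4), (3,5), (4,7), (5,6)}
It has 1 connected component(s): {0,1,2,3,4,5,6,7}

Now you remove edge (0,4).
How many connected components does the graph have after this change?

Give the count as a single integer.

Answer: 1

Derivation:
Initial component count: 1
Remove (0,4): not a bridge. Count unchanged: 1.
  After removal, components: {0,1,2,3,4,5,6,7}
New component count: 1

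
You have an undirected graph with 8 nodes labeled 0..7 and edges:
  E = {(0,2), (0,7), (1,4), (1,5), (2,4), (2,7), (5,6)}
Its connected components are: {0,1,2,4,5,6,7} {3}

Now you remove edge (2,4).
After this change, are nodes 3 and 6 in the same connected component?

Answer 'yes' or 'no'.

Answer: no

Derivation:
Initial components: {0,1,2,4,5,6,7} {3}
Removing edge (2,4): it was a bridge — component count 2 -> 3.
New components: {0,2,7} {1,4,5,6} {3}
Are 3 and 6 in the same component? no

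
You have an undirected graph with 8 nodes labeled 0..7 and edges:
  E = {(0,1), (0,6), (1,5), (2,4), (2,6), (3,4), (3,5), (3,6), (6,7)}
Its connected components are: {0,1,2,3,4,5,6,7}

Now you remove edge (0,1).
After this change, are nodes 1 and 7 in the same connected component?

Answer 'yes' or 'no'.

Answer: yes

Derivation:
Initial components: {0,1,2,3,4,5,6,7}
Removing edge (0,1): not a bridge — component count unchanged at 1.
New components: {0,1,2,3,4,5,6,7}
Are 1 and 7 in the same component? yes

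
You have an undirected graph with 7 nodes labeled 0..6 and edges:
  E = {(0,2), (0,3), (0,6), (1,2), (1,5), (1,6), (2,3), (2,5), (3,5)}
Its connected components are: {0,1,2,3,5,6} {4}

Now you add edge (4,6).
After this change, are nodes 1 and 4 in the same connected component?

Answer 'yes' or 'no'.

Initial components: {0,1,2,3,5,6} {4}
Adding edge (4,6): merges {4} and {0,1,2,3,5,6}.
New components: {0,1,2,3,4,5,6}
Are 1 and 4 in the same component? yes

Answer: yes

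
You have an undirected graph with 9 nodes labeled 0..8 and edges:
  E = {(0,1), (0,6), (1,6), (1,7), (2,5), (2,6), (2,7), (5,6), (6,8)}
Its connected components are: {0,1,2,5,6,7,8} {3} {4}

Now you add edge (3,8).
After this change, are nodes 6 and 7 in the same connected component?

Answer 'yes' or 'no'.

Answer: yes

Derivation:
Initial components: {0,1,2,5,6,7,8} {3} {4}
Adding edge (3,8): merges {3} and {0,1,2,5,6,7,8}.
New components: {0,1,2,3,5,6,7,8} {4}
Are 6 and 7 in the same component? yes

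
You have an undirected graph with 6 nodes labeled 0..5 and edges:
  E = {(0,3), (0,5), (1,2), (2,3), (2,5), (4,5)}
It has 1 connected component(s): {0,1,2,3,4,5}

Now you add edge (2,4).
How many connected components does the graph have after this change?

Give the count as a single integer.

Initial component count: 1
Add (2,4): endpoints already in same component. Count unchanged: 1.
New component count: 1

Answer: 1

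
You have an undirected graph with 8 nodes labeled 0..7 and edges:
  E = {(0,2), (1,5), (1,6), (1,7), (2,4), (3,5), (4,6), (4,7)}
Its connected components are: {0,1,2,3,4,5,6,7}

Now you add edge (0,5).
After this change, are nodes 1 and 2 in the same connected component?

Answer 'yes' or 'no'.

Initial components: {0,1,2,3,4,5,6,7}
Adding edge (0,5): both already in same component {0,1,2,3,4,5,6,7}. No change.
New components: {0,1,2,3,4,5,6,7}
Are 1 and 2 in the same component? yes

Answer: yes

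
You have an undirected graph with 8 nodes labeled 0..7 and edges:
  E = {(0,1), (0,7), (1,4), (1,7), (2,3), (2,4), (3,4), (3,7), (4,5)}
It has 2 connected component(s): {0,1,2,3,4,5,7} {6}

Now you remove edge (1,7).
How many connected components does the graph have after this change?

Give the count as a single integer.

Answer: 2

Derivation:
Initial component count: 2
Remove (1,7): not a bridge. Count unchanged: 2.
  After removal, components: {0,1,2,3,4,5,7} {6}
New component count: 2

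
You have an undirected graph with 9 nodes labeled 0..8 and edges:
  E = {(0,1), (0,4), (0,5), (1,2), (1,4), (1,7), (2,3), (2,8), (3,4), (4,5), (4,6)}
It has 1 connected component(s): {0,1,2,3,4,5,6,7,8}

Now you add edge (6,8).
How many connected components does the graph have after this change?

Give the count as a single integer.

Answer: 1

Derivation:
Initial component count: 1
Add (6,8): endpoints already in same component. Count unchanged: 1.
New component count: 1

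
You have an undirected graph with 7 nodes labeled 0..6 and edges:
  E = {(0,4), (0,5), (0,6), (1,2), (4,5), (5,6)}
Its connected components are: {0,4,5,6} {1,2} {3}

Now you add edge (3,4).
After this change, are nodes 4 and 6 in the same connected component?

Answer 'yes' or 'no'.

Initial components: {0,4,5,6} {1,2} {3}
Adding edge (3,4): merges {3} and {0,4,5,6}.
New components: {0,3,4,5,6} {1,2}
Are 4 and 6 in the same component? yes

Answer: yes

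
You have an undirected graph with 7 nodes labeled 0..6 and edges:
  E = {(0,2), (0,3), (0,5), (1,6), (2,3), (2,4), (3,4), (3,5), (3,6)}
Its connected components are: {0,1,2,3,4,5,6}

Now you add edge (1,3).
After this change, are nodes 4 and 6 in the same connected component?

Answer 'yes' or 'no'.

Initial components: {0,1,2,3,4,5,6}
Adding edge (1,3): both already in same component {0,1,2,3,4,5,6}. No change.
New components: {0,1,2,3,4,5,6}
Are 4 and 6 in the same component? yes

Answer: yes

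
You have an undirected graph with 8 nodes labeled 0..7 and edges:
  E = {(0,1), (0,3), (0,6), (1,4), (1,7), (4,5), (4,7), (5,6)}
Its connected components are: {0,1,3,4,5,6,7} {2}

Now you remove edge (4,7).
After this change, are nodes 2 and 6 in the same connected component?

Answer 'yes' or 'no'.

Initial components: {0,1,3,4,5,6,7} {2}
Removing edge (4,7): not a bridge — component count unchanged at 2.
New components: {0,1,3,4,5,6,7} {2}
Are 2 and 6 in the same component? no

Answer: no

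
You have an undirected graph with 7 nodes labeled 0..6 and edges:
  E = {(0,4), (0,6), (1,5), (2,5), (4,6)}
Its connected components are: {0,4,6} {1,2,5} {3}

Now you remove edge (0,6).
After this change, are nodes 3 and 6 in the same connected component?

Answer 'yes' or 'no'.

Answer: no

Derivation:
Initial components: {0,4,6} {1,2,5} {3}
Removing edge (0,6): not a bridge — component count unchanged at 3.
New components: {0,4,6} {1,2,5} {3}
Are 3 and 6 in the same component? no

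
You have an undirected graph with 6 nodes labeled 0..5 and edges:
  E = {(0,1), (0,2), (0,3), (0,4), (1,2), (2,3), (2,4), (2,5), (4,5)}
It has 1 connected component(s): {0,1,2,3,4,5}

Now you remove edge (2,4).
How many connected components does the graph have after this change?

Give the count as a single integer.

Initial component count: 1
Remove (2,4): not a bridge. Count unchanged: 1.
  After removal, components: {0,1,2,3,4,5}
New component count: 1

Answer: 1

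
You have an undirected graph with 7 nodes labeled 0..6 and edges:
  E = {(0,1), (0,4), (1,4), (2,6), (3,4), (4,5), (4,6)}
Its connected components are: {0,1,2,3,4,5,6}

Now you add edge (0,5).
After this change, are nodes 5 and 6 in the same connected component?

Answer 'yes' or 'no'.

Initial components: {0,1,2,3,4,5,6}
Adding edge (0,5): both already in same component {0,1,2,3,4,5,6}. No change.
New components: {0,1,2,3,4,5,6}
Are 5 and 6 in the same component? yes

Answer: yes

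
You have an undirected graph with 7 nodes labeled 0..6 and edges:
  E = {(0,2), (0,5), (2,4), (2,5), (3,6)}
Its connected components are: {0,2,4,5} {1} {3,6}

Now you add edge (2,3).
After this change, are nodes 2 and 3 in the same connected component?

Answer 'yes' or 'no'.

Initial components: {0,2,4,5} {1} {3,6}
Adding edge (2,3): merges {0,2,4,5} and {3,6}.
New components: {0,2,3,4,5,6} {1}
Are 2 and 3 in the same component? yes

Answer: yes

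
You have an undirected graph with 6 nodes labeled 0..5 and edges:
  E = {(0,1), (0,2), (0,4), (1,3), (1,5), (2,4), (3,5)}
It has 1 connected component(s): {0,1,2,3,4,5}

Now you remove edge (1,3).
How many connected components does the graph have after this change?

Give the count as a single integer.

Initial component count: 1
Remove (1,3): not a bridge. Count unchanged: 1.
  After removal, components: {0,1,2,3,4,5}
New component count: 1

Answer: 1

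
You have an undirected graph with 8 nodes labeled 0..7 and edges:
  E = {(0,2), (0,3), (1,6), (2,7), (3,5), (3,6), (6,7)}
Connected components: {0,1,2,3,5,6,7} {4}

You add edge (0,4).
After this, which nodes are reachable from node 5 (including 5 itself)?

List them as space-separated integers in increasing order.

Answer: 0 1 2 3 4 5 6 7

Derivation:
Before: nodes reachable from 5: {0,1,2,3,5,6,7}
Adding (0,4): merges 5's component with another. Reachability grows.
After: nodes reachable from 5: {0,1,2,3,4,5,6,7}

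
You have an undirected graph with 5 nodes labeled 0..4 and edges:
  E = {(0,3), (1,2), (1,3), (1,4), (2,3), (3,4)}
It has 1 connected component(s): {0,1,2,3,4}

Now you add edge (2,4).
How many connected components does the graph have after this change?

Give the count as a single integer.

Initial component count: 1
Add (2,4): endpoints already in same component. Count unchanged: 1.
New component count: 1

Answer: 1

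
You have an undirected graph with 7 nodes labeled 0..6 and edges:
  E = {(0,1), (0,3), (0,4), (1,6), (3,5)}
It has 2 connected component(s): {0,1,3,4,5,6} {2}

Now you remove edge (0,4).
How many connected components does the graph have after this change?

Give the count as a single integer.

Initial component count: 2
Remove (0,4): it was a bridge. Count increases: 2 -> 3.
  After removal, components: {0,1,3,5,6} {2} {4}
New component count: 3

Answer: 3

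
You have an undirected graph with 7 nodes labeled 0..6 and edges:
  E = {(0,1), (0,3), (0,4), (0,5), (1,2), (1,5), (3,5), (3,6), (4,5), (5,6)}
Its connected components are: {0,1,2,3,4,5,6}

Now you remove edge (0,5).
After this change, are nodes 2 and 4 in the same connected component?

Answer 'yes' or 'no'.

Initial components: {0,1,2,3,4,5,6}
Removing edge (0,5): not a bridge — component count unchanged at 1.
New components: {0,1,2,3,4,5,6}
Are 2 and 4 in the same component? yes

Answer: yes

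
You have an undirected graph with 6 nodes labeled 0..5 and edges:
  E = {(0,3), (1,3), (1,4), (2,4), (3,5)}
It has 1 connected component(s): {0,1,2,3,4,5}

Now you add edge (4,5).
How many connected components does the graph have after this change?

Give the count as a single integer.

Answer: 1

Derivation:
Initial component count: 1
Add (4,5): endpoints already in same component. Count unchanged: 1.
New component count: 1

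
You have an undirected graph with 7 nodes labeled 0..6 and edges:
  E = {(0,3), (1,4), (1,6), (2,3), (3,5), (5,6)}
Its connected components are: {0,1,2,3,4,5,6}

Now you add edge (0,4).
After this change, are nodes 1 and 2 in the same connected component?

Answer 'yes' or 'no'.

Initial components: {0,1,2,3,4,5,6}
Adding edge (0,4): both already in same component {0,1,2,3,4,5,6}. No change.
New components: {0,1,2,3,4,5,6}
Are 1 and 2 in the same component? yes

Answer: yes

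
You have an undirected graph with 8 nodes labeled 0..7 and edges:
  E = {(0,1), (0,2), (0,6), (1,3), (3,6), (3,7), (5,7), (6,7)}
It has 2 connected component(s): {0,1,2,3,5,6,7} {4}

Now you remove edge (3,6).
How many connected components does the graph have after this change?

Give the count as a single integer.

Answer: 2

Derivation:
Initial component count: 2
Remove (3,6): not a bridge. Count unchanged: 2.
  After removal, components: {0,1,2,3,5,6,7} {4}
New component count: 2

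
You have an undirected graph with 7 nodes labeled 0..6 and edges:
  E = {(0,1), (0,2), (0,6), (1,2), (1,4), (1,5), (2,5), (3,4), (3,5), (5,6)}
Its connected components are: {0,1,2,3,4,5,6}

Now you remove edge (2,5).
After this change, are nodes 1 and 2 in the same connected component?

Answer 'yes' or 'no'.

Initial components: {0,1,2,3,4,5,6}
Removing edge (2,5): not a bridge — component count unchanged at 1.
New components: {0,1,2,3,4,5,6}
Are 1 and 2 in the same component? yes

Answer: yes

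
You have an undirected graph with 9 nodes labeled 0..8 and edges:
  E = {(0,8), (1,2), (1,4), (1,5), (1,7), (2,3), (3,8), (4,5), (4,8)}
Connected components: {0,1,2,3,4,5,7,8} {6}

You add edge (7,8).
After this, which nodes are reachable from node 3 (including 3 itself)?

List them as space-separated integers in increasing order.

Before: nodes reachable from 3: {0,1,2,3,4,5,7,8}
Adding (7,8): both endpoints already in same component. Reachability from 3 unchanged.
After: nodes reachable from 3: {0,1,2,3,4,5,7,8}

Answer: 0 1 2 3 4 5 7 8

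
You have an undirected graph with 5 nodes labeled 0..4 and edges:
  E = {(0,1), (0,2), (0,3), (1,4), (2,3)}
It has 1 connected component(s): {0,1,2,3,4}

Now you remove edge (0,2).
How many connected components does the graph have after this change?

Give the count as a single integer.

Answer: 1

Derivation:
Initial component count: 1
Remove (0,2): not a bridge. Count unchanged: 1.
  After removal, components: {0,1,2,3,4}
New component count: 1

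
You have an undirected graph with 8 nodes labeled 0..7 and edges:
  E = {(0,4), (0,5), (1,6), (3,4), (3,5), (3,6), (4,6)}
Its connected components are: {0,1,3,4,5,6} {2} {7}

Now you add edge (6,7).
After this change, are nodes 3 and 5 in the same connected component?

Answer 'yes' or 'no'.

Initial components: {0,1,3,4,5,6} {2} {7}
Adding edge (6,7): merges {0,1,3,4,5,6} and {7}.
New components: {0,1,3,4,5,6,7} {2}
Are 3 and 5 in the same component? yes

Answer: yes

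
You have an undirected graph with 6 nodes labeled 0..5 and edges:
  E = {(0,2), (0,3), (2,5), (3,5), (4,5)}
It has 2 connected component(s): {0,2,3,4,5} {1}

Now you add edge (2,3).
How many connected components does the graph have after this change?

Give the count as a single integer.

Answer: 2

Derivation:
Initial component count: 2
Add (2,3): endpoints already in same component. Count unchanged: 2.
New component count: 2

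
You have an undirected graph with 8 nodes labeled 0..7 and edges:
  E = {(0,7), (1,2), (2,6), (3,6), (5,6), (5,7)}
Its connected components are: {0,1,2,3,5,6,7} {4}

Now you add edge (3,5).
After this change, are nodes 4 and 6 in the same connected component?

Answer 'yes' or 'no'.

Answer: no

Derivation:
Initial components: {0,1,2,3,5,6,7} {4}
Adding edge (3,5): both already in same component {0,1,2,3,5,6,7}. No change.
New components: {0,1,2,3,5,6,7} {4}
Are 4 and 6 in the same component? no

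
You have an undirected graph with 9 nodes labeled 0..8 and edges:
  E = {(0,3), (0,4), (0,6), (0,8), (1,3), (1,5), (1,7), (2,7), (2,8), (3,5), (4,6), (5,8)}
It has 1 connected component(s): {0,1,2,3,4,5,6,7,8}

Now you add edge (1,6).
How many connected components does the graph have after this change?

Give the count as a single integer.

Answer: 1

Derivation:
Initial component count: 1
Add (1,6): endpoints already in same component. Count unchanged: 1.
New component count: 1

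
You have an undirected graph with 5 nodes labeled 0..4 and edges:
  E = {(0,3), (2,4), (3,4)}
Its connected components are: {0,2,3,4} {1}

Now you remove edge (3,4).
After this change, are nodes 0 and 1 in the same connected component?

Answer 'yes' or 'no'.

Answer: no

Derivation:
Initial components: {0,2,3,4} {1}
Removing edge (3,4): it was a bridge — component count 2 -> 3.
New components: {0,3} {1} {2,4}
Are 0 and 1 in the same component? no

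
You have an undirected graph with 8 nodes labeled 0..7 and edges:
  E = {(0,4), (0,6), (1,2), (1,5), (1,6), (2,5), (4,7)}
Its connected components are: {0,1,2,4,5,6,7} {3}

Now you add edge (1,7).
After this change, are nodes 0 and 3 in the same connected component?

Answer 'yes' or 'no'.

Initial components: {0,1,2,4,5,6,7} {3}
Adding edge (1,7): both already in same component {0,1,2,4,5,6,7}. No change.
New components: {0,1,2,4,5,6,7} {3}
Are 0 and 3 in the same component? no

Answer: no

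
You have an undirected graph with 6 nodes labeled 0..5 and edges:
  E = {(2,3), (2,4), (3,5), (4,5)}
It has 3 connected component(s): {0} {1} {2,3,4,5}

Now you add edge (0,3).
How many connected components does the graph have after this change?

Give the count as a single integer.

Answer: 2

Derivation:
Initial component count: 3
Add (0,3): merges two components. Count decreases: 3 -> 2.
New component count: 2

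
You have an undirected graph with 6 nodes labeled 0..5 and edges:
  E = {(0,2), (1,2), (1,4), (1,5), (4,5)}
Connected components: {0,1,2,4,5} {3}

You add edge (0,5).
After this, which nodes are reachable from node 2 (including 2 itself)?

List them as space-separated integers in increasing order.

Before: nodes reachable from 2: {0,1,2,4,5}
Adding (0,5): both endpoints already in same component. Reachability from 2 unchanged.
After: nodes reachable from 2: {0,1,2,4,5}

Answer: 0 1 2 4 5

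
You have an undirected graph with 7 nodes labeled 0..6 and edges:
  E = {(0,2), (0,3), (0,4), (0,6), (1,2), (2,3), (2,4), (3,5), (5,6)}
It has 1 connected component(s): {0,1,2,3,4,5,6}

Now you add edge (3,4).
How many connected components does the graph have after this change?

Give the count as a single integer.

Initial component count: 1
Add (3,4): endpoints already in same component. Count unchanged: 1.
New component count: 1

Answer: 1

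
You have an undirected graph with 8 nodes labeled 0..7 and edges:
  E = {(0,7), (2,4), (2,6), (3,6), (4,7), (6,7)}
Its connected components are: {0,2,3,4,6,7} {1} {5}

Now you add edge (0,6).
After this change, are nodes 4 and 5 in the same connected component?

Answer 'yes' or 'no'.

Answer: no

Derivation:
Initial components: {0,2,3,4,6,7} {1} {5}
Adding edge (0,6): both already in same component {0,2,3,4,6,7}. No change.
New components: {0,2,3,4,6,7} {1} {5}
Are 4 and 5 in the same component? no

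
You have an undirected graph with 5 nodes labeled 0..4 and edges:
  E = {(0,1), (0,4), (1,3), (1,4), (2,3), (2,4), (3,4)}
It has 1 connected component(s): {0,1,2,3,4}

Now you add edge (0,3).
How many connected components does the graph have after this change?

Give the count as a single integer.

Answer: 1

Derivation:
Initial component count: 1
Add (0,3): endpoints already in same component. Count unchanged: 1.
New component count: 1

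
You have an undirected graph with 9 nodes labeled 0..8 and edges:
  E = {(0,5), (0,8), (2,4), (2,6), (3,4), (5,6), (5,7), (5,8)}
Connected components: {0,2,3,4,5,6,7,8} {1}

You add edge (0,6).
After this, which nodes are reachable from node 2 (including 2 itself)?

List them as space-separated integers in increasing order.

Answer: 0 2 3 4 5 6 7 8

Derivation:
Before: nodes reachable from 2: {0,2,3,4,5,6,7,8}
Adding (0,6): both endpoints already in same component. Reachability from 2 unchanged.
After: nodes reachable from 2: {0,2,3,4,5,6,7,8}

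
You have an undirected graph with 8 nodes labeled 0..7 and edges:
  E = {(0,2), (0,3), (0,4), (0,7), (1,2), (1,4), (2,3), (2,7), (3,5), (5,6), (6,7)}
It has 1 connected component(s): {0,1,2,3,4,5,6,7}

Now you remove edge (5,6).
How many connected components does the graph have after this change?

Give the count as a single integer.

Initial component count: 1
Remove (5,6): not a bridge. Count unchanged: 1.
  After removal, components: {0,1,2,3,4,5,6,7}
New component count: 1

Answer: 1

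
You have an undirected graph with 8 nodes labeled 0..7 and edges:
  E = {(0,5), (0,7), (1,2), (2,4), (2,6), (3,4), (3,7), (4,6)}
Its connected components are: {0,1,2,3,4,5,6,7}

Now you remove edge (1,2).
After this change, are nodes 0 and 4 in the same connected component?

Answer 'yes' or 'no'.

Answer: yes

Derivation:
Initial components: {0,1,2,3,4,5,6,7}
Removing edge (1,2): it was a bridge — component count 1 -> 2.
New components: {0,2,3,4,5,6,7} {1}
Are 0 and 4 in the same component? yes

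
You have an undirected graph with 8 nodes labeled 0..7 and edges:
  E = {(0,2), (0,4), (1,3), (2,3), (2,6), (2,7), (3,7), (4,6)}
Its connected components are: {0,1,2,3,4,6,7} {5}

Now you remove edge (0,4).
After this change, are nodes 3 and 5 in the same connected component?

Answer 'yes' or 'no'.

Initial components: {0,1,2,3,4,6,7} {5}
Removing edge (0,4): not a bridge — component count unchanged at 2.
New components: {0,1,2,3,4,6,7} {5}
Are 3 and 5 in the same component? no

Answer: no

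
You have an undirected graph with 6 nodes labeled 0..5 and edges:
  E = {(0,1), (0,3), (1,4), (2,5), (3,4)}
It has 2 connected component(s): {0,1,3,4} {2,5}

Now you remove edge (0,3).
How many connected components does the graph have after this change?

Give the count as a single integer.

Answer: 2

Derivation:
Initial component count: 2
Remove (0,3): not a bridge. Count unchanged: 2.
  After removal, components: {0,1,3,4} {2,5}
New component count: 2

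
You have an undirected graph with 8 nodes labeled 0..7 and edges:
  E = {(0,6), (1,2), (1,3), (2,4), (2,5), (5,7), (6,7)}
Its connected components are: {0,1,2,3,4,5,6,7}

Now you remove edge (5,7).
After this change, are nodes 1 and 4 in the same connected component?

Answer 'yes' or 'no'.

Answer: yes

Derivation:
Initial components: {0,1,2,3,4,5,6,7}
Removing edge (5,7): it was a bridge — component count 1 -> 2.
New components: {0,6,7} {1,2,3,4,5}
Are 1 and 4 in the same component? yes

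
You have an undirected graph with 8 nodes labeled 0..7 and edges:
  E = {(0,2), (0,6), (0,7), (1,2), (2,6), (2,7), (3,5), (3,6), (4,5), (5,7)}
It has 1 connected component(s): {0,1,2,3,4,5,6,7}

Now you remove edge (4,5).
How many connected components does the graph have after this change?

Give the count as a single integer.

Answer: 2

Derivation:
Initial component count: 1
Remove (4,5): it was a bridge. Count increases: 1 -> 2.
  After removal, components: {0,1,2,3,5,6,7} {4}
New component count: 2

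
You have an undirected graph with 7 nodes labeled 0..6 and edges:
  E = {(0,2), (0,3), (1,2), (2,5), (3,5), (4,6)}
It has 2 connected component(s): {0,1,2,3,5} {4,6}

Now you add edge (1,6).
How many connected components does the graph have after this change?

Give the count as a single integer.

Initial component count: 2
Add (1,6): merges two components. Count decreases: 2 -> 1.
New component count: 1

Answer: 1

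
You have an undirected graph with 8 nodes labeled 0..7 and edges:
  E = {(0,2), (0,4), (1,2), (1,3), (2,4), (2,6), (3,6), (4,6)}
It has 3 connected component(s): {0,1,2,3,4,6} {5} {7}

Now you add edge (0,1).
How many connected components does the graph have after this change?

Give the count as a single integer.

Answer: 3

Derivation:
Initial component count: 3
Add (0,1): endpoints already in same component. Count unchanged: 3.
New component count: 3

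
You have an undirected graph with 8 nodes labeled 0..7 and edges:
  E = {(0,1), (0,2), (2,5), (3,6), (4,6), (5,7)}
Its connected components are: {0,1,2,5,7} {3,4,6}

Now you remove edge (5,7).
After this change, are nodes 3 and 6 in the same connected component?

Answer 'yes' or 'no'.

Initial components: {0,1,2,5,7} {3,4,6}
Removing edge (5,7): it was a bridge — component count 2 -> 3.
New components: {0,1,2,5} {3,4,6} {7}
Are 3 and 6 in the same component? yes

Answer: yes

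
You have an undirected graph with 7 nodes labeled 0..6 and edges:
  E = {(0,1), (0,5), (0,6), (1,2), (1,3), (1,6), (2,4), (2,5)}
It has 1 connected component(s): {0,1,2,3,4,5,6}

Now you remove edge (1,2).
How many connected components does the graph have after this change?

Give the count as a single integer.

Answer: 1

Derivation:
Initial component count: 1
Remove (1,2): not a bridge. Count unchanged: 1.
  After removal, components: {0,1,2,3,4,5,6}
New component count: 1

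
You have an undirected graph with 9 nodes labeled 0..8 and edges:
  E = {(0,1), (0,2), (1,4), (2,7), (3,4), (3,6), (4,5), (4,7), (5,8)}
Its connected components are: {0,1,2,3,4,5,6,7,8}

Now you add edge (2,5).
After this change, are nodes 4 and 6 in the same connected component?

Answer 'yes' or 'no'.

Answer: yes

Derivation:
Initial components: {0,1,2,3,4,5,6,7,8}
Adding edge (2,5): both already in same component {0,1,2,3,4,5,6,7,8}. No change.
New components: {0,1,2,3,4,5,6,7,8}
Are 4 and 6 in the same component? yes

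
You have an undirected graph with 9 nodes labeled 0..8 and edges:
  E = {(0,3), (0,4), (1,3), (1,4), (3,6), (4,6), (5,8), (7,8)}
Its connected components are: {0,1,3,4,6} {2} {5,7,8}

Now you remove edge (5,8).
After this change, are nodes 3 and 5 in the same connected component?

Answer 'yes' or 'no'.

Initial components: {0,1,3,4,6} {2} {5,7,8}
Removing edge (5,8): it was a bridge — component count 3 -> 4.
New components: {0,1,3,4,6} {2} {5} {7,8}
Are 3 and 5 in the same component? no

Answer: no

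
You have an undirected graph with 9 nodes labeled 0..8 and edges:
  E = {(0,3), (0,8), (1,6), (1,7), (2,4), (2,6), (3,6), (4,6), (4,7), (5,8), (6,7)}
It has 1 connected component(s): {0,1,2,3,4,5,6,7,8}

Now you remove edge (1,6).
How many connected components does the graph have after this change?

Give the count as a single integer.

Answer: 1

Derivation:
Initial component count: 1
Remove (1,6): not a bridge. Count unchanged: 1.
  After removal, components: {0,1,2,3,4,5,6,7,8}
New component count: 1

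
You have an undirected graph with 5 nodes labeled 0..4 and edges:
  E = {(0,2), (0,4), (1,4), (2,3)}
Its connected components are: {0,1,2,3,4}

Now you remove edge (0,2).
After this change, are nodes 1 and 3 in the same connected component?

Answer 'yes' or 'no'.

Initial components: {0,1,2,3,4}
Removing edge (0,2): it was a bridge — component count 1 -> 2.
New components: {0,1,4} {2,3}
Are 1 and 3 in the same component? no

Answer: no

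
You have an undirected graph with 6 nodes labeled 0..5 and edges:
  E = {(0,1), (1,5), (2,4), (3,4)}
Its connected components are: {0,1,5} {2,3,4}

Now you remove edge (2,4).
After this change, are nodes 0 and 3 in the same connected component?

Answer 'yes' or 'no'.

Initial components: {0,1,5} {2,3,4}
Removing edge (2,4): it was a bridge — component count 2 -> 3.
New components: {0,1,5} {2} {3,4}
Are 0 and 3 in the same component? no

Answer: no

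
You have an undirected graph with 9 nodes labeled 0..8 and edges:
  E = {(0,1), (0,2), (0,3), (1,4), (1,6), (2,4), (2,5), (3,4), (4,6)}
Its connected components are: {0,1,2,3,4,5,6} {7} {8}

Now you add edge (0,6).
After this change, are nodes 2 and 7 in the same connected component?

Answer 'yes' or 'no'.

Initial components: {0,1,2,3,4,5,6} {7} {8}
Adding edge (0,6): both already in same component {0,1,2,3,4,5,6}. No change.
New components: {0,1,2,3,4,5,6} {7} {8}
Are 2 and 7 in the same component? no

Answer: no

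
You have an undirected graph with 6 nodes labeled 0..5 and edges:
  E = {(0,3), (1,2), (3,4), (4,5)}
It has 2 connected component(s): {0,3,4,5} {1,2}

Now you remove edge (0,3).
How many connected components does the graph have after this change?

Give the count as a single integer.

Answer: 3

Derivation:
Initial component count: 2
Remove (0,3): it was a bridge. Count increases: 2 -> 3.
  After removal, components: {0} {1,2} {3,4,5}
New component count: 3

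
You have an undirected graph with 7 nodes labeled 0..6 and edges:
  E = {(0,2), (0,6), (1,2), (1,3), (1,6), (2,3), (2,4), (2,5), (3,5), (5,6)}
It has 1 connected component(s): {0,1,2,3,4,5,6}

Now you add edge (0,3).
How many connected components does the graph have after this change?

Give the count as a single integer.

Initial component count: 1
Add (0,3): endpoints already in same component. Count unchanged: 1.
New component count: 1

Answer: 1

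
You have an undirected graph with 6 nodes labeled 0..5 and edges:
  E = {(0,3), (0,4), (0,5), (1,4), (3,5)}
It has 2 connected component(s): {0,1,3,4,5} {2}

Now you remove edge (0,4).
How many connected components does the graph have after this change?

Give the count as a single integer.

Initial component count: 2
Remove (0,4): it was a bridge. Count increases: 2 -> 3.
  After removal, components: {0,3,5} {1,4} {2}
New component count: 3

Answer: 3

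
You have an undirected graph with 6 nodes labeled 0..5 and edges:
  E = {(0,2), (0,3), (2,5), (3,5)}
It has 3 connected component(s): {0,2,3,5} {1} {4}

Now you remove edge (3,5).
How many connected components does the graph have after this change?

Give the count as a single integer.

Answer: 3

Derivation:
Initial component count: 3
Remove (3,5): not a bridge. Count unchanged: 3.
  After removal, components: {0,2,3,5} {1} {4}
New component count: 3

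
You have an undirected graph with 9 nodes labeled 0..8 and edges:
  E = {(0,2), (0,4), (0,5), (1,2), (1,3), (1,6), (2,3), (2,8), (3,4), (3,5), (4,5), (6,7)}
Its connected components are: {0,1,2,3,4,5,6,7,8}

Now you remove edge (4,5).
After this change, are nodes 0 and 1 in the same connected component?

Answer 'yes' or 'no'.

Answer: yes

Derivation:
Initial components: {0,1,2,3,4,5,6,7,8}
Removing edge (4,5): not a bridge — component count unchanged at 1.
New components: {0,1,2,3,4,5,6,7,8}
Are 0 and 1 in the same component? yes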